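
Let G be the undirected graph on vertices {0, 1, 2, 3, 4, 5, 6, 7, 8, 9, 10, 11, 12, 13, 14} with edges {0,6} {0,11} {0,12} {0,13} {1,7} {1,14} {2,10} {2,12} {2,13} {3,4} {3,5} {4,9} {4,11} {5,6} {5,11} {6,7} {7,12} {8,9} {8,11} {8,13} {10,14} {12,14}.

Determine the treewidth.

3

A width-3 tree decomposition is:
Bags: B1 = {1, 2, 10, 14}  B2 = {1, 2, 12, 14}  B3 = {1, 2, 7, 12}  B4 = {2, 7, 12, 13}  B5 = {0, 7, 12, 13}  B6 = {0, 6, 7, 13}  B7 = {0, 6, 8, 13}  B8 = {0, 6, 8, 11}  B9 = {5, 6, 8, 11}  B10 = {5, 8, 9, 11}  B11 = {4, 5, 9, 11}  B12 = {3, 4, 5, 9}
Tree: B1–B2, B2–B3, B3–B4, B4–B5, B5–B6, B6–B7, B7–B8, B8–B9, B9–B10, B10–B11, B11–B12
The largest bag has 4 vertices, giving width 3; this decomposition certifies tw(G) ≤ 3. For the lower bound: the 4 vertex sets {1,10,14}, {2}, {12}, {0,6,7,13} are disjoint, each induces a connected subgraph, and every pair is joined by at least one edge of G. Contracting each set to a single vertex therefore yields K_{4} as a minor, and since treewidth is minor-monotone, tw(G) ≥ tw(K_{4}) = 3. Hence tw(G) = 3 exactly.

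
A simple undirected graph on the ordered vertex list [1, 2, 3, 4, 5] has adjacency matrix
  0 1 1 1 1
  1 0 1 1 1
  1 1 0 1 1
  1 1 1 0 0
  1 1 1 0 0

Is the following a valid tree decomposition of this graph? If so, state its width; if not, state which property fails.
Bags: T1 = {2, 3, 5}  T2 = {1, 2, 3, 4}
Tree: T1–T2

No — edge (1,5) lies in no bag.

A tree decomposition must satisfy three properties: every vertex lies in some bag; for every edge, both endpoints lie together in some bag; and for every vertex, the bags containing it form a connected subtree. Here edge (1,5) lies in no bag, so the decomposition is invalid.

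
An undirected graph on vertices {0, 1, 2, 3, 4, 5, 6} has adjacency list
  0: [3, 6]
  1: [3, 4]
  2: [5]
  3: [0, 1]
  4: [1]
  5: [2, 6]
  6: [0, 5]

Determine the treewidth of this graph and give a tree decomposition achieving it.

Treewidth 1.
One such decomposition:
Bags: B1 = {2, 5}  B2 = {5, 6}  B3 = {0, 6}  B4 = {0, 3}  B5 = {1, 3}  B6 = {1, 4}
Tree: B1–B2, B2–B3, B3–B4, B4–B5, B5–B6

Each bag holds 2 vertices, so the decomposition has width 1, which upper-bounds the treewidth. G has an edge, so its treewidth is at least 1. The upper and lower bounds meet at 1, so that is the treewidth.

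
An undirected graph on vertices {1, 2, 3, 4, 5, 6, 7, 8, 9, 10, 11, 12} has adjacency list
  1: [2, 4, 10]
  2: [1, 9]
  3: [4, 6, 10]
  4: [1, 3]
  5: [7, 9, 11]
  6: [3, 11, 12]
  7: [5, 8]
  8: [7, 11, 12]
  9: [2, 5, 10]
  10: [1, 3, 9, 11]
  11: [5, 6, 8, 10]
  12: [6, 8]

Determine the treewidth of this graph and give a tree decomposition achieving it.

Treewidth 3.
One such decomposition:
Bags: B1 = {5, 7, 8, 12}  B2 = {5, 8, 11, 12}  B3 = {5, 6, 11, 12}  B4 = {5, 6, 9, 11}  B5 = {6, 9, 10, 11}  B6 = {3, 6, 9, 10}  B7 = {2, 3, 9, 10}  B8 = {1, 2, 3, 10}  B9 = {1, 2, 3, 4}
Tree: B1–B2, B2–B3, B3–B4, B4–B5, B5–B6, B6–B7, B7–B8, B8–B9

The largest bag has 4 vertices, giving width 3; this decomposition certifies tw(G) ≤ 3. For the lower bound: the 4 vertex sets {7,8,12}, {5}, {11}, {3,6,9,10} are disjoint, each induces a connected subgraph, and every pair is joined by at least one edge of G. Contracting each set to a single vertex therefore yields K_{4} as a minor, and since treewidth is minor-monotone, tw(G) ≥ tw(K_{4}) = 3. Combining the bounds, tw(G) = 3.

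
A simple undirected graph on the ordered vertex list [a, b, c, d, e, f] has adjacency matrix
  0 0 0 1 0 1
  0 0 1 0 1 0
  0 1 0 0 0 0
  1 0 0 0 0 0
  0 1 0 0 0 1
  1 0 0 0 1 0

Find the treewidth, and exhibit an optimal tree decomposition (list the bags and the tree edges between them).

The largest bag has 2 vertices, giving width 1; this decomposition certifies tw(G) ≤ 1. G has an edge, so its treewidth is at least 1. Combining the bounds, tw(G) = 1.

Treewidth 1.
One optimal decomposition is:
Bags: B1 = {a, d}  B2 = {a, f}  B3 = {e, f}  B4 = {b, e}  B5 = {b, c}
Tree: B1–B2, B2–B3, B3–B4, B4–B5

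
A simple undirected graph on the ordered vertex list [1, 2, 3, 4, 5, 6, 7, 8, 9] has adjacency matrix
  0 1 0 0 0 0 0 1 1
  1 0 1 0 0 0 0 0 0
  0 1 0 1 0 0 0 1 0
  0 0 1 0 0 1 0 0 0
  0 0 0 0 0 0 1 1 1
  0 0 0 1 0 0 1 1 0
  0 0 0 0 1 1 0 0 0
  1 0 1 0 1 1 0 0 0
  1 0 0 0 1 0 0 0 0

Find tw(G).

A width-3 tree decomposition is:
Bags: B1 = {1, 2, 3, 4}  B2 = {1, 3, 4, 8}  B3 = {1, 4, 6, 8}  B4 = {1, 6, 8, 9}  B5 = {5, 6, 8, 9}  B6 = {5, 6, 7, 9}
Tree: B1–B2, B2–B3, B3–B4, B4–B5, B5–B6
Each bag holds 4 vertices, so the decomposition has width 3, which upper-bounds the treewidth. For the lower bound: the 4 vertex sets {2,3,4}, {1}, {8}, {5,6,7,9} are disjoint, each induces a connected subgraph, and every pair is joined by at least one edge of G. Contracting each set to a single vertex therefore yields K_{4} as a minor, and since treewidth is minor-monotone, tw(G) ≥ tw(K_{4}) = 3. Therefore the treewidth is 3.

3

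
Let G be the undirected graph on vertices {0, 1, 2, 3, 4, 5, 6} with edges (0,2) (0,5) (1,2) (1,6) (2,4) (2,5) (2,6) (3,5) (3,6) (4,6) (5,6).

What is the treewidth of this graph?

A width-2 tree decomposition is:
Bags: B1 = {2, 4, 6}  B2 = {2, 5, 6}  B3 = {1, 2, 6}  B4 = {0, 2, 5}  B5 = {3, 5, 6}
Tree: B1–B2, B1–B3, B2–B4, B2–B5
Each bag holds 3 vertices, so the decomposition has width 2, which upper-bounds the treewidth. For the lower bound, the 3 vertices {0, 2, 5} are pairwise adjacent, and any tree decomposition puts a clique entirely inside one bag — forcing width ≥ 2. Hence tw(G) = 2 exactly.

2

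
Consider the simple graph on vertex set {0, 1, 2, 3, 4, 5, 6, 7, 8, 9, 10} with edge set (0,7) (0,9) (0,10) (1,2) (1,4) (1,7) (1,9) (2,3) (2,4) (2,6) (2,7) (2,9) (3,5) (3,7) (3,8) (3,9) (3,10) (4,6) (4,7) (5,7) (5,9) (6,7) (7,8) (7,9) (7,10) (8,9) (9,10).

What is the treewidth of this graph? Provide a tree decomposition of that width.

Treewidth 3.
One optimal decomposition is:
Bags: B1 = {1, 2, 4, 7}  B2 = {1, 2, 7, 9}  B3 = {2, 3, 7, 9}  B4 = {3, 7, 9, 10}  B5 = {3, 7, 8, 9}  B6 = {0, 7, 9, 10}  B7 = {3, 5, 7, 9}  B8 = {2, 4, 6, 7}
Tree: B1–B2, B2–B3, B3–B4, B4–B5, B4–B6, B4–B7, B1–B8

Every bag has size at most 4, so the width is 4 − 1 = 3 and tw(G) ≤ 3. On the other hand G contains the 4-clique {0, 7, 9, 10}. A clique must lie in a single bag of any decomposition, so no decomposition can have width below 3. Hence tw(G) = 3 exactly.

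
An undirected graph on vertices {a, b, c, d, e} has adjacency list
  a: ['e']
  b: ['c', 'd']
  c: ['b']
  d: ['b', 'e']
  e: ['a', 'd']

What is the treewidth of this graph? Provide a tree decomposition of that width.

The largest bag has 2 vertices, giving width 1; this decomposition certifies tw(G) ≤ 1. Since G has at least one edge (e.g. a–e), it is not an edgeless graph, so tw(G) ≥ 1. The upper and lower bounds meet at 1, so that is the treewidth.

Treewidth 1.
One optimal decomposition is:
Bags: B1 = {a, e}  B2 = {d, e}  B3 = {b, d}  B4 = {b, c}
Tree: B1–B2, B2–B3, B3–B4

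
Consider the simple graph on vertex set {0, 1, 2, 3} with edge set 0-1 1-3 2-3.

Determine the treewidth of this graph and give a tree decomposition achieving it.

Treewidth 1.
One such decomposition:
Bags: B1 = {2, 3}  B2 = {1, 3}  B3 = {0, 1}
Tree: B1–B2, B2–B3

Every bag has size at most 2, so the width is 2 − 1 = 1 and tw(G) ≤ 1. Since G has at least one edge (e.g. 2–3), it is not an edgeless graph, so tw(G) ≥ 1. Combining the bounds, tw(G) = 1.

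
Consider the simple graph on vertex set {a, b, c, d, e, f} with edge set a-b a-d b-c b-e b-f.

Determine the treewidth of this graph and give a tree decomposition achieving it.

Each bag holds 2 vertices, so the decomposition has width 1, which upper-bounds the treewidth. G has an edge, so its treewidth is at least 1. Therefore the treewidth is 1.

Treewidth 1.
One optimal decomposition is:
Bags: B1 = {a, b}  B2 = {b, f}  B3 = {b, c}  B4 = {b, e}  B5 = {a, d}
Tree: B1–B2, B1–B3, B3–B4, B1–B5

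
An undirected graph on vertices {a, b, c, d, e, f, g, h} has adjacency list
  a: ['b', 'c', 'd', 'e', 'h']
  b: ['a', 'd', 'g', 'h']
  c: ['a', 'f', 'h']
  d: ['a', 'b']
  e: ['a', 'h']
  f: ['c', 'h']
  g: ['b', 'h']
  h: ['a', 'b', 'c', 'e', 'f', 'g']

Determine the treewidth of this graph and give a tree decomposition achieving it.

Each bag holds 3 vertices, so the decomposition has width 2, which upper-bounds the treewidth. For the lower bound, the 3 vertices {a, b, d} are pairwise adjacent, and any tree decomposition puts a clique entirely inside one bag — forcing width ≥ 2. The upper and lower bounds meet at 2, so that is the treewidth.

Treewidth 2.
One such decomposition:
Bags: B1 = {a, c, h}  B2 = {a, e, h}  B3 = {a, b, h}  B4 = {b, g, h}  B5 = {c, f, h}  B6 = {a, b, d}
Tree: B1–B2, B2–B3, B3–B4, B1–B5, B3–B6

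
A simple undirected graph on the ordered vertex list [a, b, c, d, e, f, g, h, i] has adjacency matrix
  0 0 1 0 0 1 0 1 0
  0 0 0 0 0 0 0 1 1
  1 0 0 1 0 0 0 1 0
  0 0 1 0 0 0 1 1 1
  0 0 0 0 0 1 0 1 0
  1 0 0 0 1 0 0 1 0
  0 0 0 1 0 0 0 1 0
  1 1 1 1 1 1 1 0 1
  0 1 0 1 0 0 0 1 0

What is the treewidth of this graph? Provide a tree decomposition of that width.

Every bag has size at most 3, so the width is 3 − 1 = 2 and tw(G) ≤ 2. Conversely, {d, g, h} is a clique of size 3, and the vertices of any clique must share a bag in every tree decomposition; so some bag has ≥ 3 vertices and tw(G) ≥ 2. Combining the bounds, tw(G) = 2.

Treewidth 2.
One such decomposition:
Bags: B1 = {c, d, h}  B2 = {a, c, h}  B3 = {d, h, i}  B4 = {b, h, i}  B5 = {a, f, h}  B6 = {e, f, h}  B7 = {d, g, h}
Tree: B1–B2, B1–B3, B3–B4, B2–B5, B5–B6, B1–B7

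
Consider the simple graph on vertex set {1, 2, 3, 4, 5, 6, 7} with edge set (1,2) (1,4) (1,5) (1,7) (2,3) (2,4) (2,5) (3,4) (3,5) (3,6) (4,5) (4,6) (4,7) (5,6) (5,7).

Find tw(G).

3

A width-3 tree decomposition is:
Bags: B1 = {1, 2, 4, 5}  B2 = {2, 3, 4, 5}  B3 = {1, 4, 5, 7}  B4 = {3, 4, 5, 6}
Tree: B1–B2, B1–B3, B2–B4
The largest bag has 4 vertices, giving width 3; this decomposition certifies tw(G) ≤ 3. For the lower bound, the 4 vertices {1, 2, 4, 5} are pairwise adjacent, and any tree decomposition puts a clique entirely inside one bag — forcing width ≥ 3. Therefore the treewidth is 3.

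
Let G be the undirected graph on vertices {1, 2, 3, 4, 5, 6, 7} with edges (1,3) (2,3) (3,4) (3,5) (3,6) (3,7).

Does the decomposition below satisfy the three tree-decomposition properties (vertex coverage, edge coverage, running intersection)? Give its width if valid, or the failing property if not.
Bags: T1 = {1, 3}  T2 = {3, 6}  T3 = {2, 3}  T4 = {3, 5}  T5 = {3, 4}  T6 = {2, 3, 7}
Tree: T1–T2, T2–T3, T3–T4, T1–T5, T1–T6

A tree decomposition must satisfy three properties: every vertex lies in some bag; for every edge, both endpoints lie together in some bag; and for every vertex, the bags containing it form a connected subtree. Here bags containing vertex 2 are not connected in the tree, so the decomposition is invalid.

No — bags containing vertex 2 are not connected in the tree.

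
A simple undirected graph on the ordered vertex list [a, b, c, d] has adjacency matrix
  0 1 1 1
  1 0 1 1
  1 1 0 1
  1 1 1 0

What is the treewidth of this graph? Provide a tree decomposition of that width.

With just one bag of size 4, the width is 4 − 1 = 3, so tw(G) ≤ 3. On the other hand G contains the 4-clique {a, b, c, d}. A clique must lie in a single bag of any decomposition, so no decomposition can have width below 3. Combining the bounds, tw(G) = 3.

Treewidth 3.
One optimal decomposition is:
Bags: B1 = {a, b, c, d}
Tree: (single bag)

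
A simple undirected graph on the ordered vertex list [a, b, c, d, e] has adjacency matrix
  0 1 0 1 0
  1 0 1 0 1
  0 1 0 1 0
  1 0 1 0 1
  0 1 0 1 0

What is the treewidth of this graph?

2

A width-2 tree decomposition is:
Bags: B1 = {b, c, d}  B2 = {b, d, e}  B3 = {a, b, d}
Tree: B1–B2, B2–B3
Every bag has size at most 3, so the width is 3 − 1 = 2 and tw(G) ≤ 2. Since c–d–e–b–c is a cycle in G, G is not acyclic. Forests are exactly the graphs of treewidth ≤ 1, so tw(G) ≥ 2. Hence tw(G) = 2 exactly.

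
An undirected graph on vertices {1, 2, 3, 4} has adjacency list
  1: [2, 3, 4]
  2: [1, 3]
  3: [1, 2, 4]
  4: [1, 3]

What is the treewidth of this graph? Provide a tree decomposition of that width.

Treewidth 2.
One optimal decomposition is:
Bags: B1 = {1, 3, 4}  B2 = {1, 2, 3}
Tree: B1–B2

Every bag has size at most 3, so the width is 3 − 1 = 2 and tw(G) ≤ 2. Conversely, {1, 2, 3} is a clique of size 3, and the vertices of any clique must share a bag in every tree decomposition; so some bag has ≥ 3 vertices and tw(G) ≥ 2. Combining the bounds, tw(G) = 2.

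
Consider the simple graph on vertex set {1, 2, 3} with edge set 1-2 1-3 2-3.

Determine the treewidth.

2

A width-2 tree decomposition is:
Bags: B1 = {1, 2, 3}
Tree: (single bag)
A single bag containing all 3 vertices is trivially a valid decomposition of width 2. Conversely, {1, 2, 3} is a clique of size 3, and the vertices of any clique must share a bag in every tree decomposition; so some bag has ≥ 3 vertices and tw(G) ≥ 2. Hence tw(G) = 2 exactly.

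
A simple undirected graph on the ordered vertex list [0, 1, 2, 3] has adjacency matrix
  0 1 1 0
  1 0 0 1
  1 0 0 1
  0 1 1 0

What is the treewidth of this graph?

2

A width-2 tree decomposition is:
Bags: B1 = {0, 2, 3}  B2 = {0, 1, 3}
Tree: B1–B2
Each bag holds 3 vertices, so the decomposition has width 2, which upper-bounds the treewidth. The edges 3–2–0–1–3 form a cycle, so G is not a tree and its treewidth is at least 2. Hence tw(G) = 2 exactly.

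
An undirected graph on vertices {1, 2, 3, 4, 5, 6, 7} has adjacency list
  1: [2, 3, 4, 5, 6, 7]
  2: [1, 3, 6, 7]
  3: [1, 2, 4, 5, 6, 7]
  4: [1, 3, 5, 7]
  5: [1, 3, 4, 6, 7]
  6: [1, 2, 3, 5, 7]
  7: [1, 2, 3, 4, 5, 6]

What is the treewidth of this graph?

A width-4 tree decomposition is:
Bags: B1 = {1, 3, 4, 5, 7}  B2 = {1, 3, 5, 6, 7}  B3 = {1, 2, 3, 6, 7}
Tree: B1–B2, B2–B3
Every bag has size at most 5, so the width is 5 − 1 = 4 and tw(G) ≤ 4. For the lower bound, the 5 vertices {1, 2, 3, 6, 7} are pairwise adjacent, and any tree decomposition puts a clique entirely inside one bag — forcing width ≥ 4. Hence tw(G) = 4 exactly.

4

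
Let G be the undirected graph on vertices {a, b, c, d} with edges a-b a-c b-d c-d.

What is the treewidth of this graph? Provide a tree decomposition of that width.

Treewidth 2.
Bags: B1 = {a, c, d}  B2 = {a, b, d}
Tree: B1–B2

Each bag holds 3 vertices, so the decomposition has width 2, which upper-bounds the treewidth. For the lower bound, G contains the cycle d–c–a–b–d, so G is not a forest; only forests have treewidth ≤ 1, hence tw(G) ≥ 2. The upper and lower bounds meet at 2, so that is the treewidth.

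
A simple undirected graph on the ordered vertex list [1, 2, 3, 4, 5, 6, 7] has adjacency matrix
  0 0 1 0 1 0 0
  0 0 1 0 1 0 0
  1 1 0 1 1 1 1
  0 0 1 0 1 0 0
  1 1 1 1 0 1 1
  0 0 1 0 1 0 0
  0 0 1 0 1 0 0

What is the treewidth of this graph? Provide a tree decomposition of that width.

Every bag has size at most 3, so the width is 3 − 1 = 2 and tw(G) ≤ 2. Conversely, {1, 3, 5} is a clique of size 3, and the vertices of any clique must share a bag in every tree decomposition; so some bag has ≥ 3 vertices and tw(G) ≥ 2. Combining the bounds, tw(G) = 2.

Treewidth 2.
One such decomposition:
Bags: B1 = {3, 4, 5}  B2 = {3, 5, 7}  B3 = {2, 3, 5}  B4 = {1, 3, 5}  B5 = {3, 5, 6}
Tree: B1–B2, B2–B3, B3–B4, B1–B5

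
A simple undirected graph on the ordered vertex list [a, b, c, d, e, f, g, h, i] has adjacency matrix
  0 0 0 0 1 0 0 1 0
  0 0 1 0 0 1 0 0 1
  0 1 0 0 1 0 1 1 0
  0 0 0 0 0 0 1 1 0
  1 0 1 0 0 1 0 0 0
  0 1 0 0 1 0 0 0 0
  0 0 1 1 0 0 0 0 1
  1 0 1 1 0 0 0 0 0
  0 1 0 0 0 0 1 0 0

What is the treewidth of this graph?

A width-3 tree decomposition is:
Bags: B1 = {a, d, g, h}  B2 = {a, c, g, h}  B3 = {a, c, e, g}  B4 = {c, e, g, i}  B5 = {b, c, e, i}  B6 = {b, e, f, i}
Tree: B1–B2, B2–B3, B3–B4, B4–B5, B5–B6
Each bag holds 4 vertices, so the decomposition has width 3, which upper-bounds the treewidth. For the lower bound: the 4 vertex sets {a,d,h}, {g}, {c}, {b,e,f,i} are disjoint, each induces a connected subgraph, and every pair is joined by at least one edge of G. Contracting each set to a single vertex therefore yields K_{4} as a minor, and since treewidth is minor-monotone, tw(G) ≥ tw(K_{4}) = 3. The upper and lower bounds meet at 3, so that is the treewidth.

3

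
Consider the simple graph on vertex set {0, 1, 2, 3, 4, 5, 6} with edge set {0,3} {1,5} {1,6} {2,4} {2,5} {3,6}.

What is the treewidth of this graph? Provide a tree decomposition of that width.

Treewidth 1.
One optimal decomposition is:
Bags: B1 = {2, 4}  B2 = {2, 5}  B3 = {1, 5}  B4 = {1, 6}  B5 = {3, 6}  B6 = {0, 3}
Tree: B1–B2, B2–B3, B3–B4, B4–B5, B5–B6

The largest bag has 2 vertices, giving width 1; this decomposition certifies tw(G) ≤ 1. Any graph with an edge has treewidth ≥ 1, and G has the edge 4–2. Therefore the treewidth is 1.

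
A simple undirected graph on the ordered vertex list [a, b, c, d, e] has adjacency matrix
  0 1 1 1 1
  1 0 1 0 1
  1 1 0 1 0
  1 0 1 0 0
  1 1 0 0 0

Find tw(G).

A width-2 tree decomposition is:
Bags: B1 = {a, c, d}  B2 = {a, b, c}  B3 = {a, b, e}
Tree: B1–B2, B2–B3
Every bag has size at most 3, so the width is 3 − 1 = 2 and tw(G) ≤ 2. On the other hand G contains the 3-clique {a, b, e}. A clique must lie in a single bag of any decomposition, so no decomposition can have width below 2. The upper and lower bounds meet at 2, so that is the treewidth.

2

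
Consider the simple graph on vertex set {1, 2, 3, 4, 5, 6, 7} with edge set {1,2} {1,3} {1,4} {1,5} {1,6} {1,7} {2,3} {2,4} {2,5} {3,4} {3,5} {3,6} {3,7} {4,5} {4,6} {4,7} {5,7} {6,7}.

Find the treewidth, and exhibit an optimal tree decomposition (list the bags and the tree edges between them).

Every bag has size at most 5, so the width is 5 − 1 = 4 and tw(G) ≤ 4. On the other hand G contains the 5-clique {1, 2, 3, 4, 5}. A clique must lie in a single bag of any decomposition, so no decomposition can have width below 4. Hence tw(G) = 4 exactly.

Treewidth 4.
One such decomposition:
Bags: B1 = {1, 3, 4, 5, 7}  B2 = {1, 3, 4, 6, 7}  B3 = {1, 2, 3, 4, 5}
Tree: B1–B2, B1–B3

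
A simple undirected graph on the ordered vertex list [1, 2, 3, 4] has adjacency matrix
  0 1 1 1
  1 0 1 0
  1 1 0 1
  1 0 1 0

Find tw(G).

A width-2 tree decomposition is:
Bags: B1 = {1, 3, 4}  B2 = {1, 2, 3}
Tree: B1–B2
Every bag has size at most 3, so the width is 3 − 1 = 2 and tw(G) ≤ 2. Conversely, {1, 2, 3} is a clique of size 3, and the vertices of any clique must share a bag in every tree decomposition; so some bag has ≥ 3 vertices and tw(G) ≥ 2. Therefore the treewidth is 2.

2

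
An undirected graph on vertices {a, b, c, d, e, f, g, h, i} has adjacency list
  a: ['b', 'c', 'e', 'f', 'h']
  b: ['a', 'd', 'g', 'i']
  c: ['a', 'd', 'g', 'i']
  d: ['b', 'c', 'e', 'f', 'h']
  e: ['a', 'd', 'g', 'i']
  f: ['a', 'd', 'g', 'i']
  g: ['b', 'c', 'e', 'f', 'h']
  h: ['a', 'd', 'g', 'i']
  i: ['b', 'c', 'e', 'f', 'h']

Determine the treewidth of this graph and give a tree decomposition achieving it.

Treewidth 4.
One optimal decomposition is:
Bags: B1 = {a, d, g, h, i}  B2 = {a, d, f, g, i}  B3 = {a, c, d, g, i}  B4 = {a, b, d, g, i}  B5 = {a, d, e, g, i}
Tree: B1–B2, B2–B3, B3–B4, B4–B5

Each bag holds 5 vertices, so the decomposition has width 4, which upper-bounds the treewidth. For the lower bound: the 5 vertex sets {d,h}, {f,i}, {a,c}, {g}, {b} are disjoint, each induces a connected subgraph, and every pair is joined by at least one edge of G. Contracting each set to a single vertex therefore yields K_{5} as a minor, and since treewidth is minor-monotone, tw(G) ≥ tw(K_{5}) = 4. The upper and lower bounds meet at 4, so that is the treewidth.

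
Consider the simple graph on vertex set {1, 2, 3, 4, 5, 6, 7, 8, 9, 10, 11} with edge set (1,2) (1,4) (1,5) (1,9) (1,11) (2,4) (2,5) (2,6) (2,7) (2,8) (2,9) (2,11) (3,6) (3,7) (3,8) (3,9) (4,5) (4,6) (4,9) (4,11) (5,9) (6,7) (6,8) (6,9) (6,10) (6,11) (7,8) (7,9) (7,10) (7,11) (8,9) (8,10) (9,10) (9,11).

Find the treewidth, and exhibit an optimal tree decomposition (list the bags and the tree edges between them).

Treewidth 4.
Bags: B1 = {2, 4, 6, 9, 11}  B2 = {2, 6, 7, 9, 11}  B3 = {1, 2, 4, 9, 11}  B4 = {1, 2, 4, 5, 9}  B5 = {2, 6, 7, 8, 9}  B6 = {3, 6, 7, 8, 9}  B7 = {6, 7, 8, 9, 10}
Tree: B1–B2, B1–B3, B3–B4, B2–B5, B5–B6, B5–B7

The largest bag has 5 vertices, giving width 4; this decomposition certifies tw(G) ≤ 4. On the other hand G contains the 5-clique {6, 7, 8, 9, 10}. A clique must lie in a single bag of any decomposition, so no decomposition can have width below 4. Combining the bounds, tw(G) = 4.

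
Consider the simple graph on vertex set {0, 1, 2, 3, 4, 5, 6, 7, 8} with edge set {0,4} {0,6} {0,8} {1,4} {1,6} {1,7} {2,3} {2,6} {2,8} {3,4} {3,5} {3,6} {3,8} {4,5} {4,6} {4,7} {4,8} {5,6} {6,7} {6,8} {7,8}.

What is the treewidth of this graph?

A width-3 tree decomposition is:
Bags: B1 = {4, 6, 7, 8}  B2 = {1, 4, 6, 7}  B3 = {3, 4, 6, 8}  B4 = {3, 4, 5, 6}  B5 = {0, 4, 6, 8}  B6 = {2, 3, 6, 8}
Tree: B1–B2, B1–B3, B3–B4, B1–B5, B3–B6
The largest bag has 4 vertices, giving width 3; this decomposition certifies tw(G) ≤ 3. On the other hand G contains the 4-clique {2, 3, 6, 8}. A clique must lie in a single bag of any decomposition, so no decomposition can have width below 3. The upper and lower bounds meet at 3, so that is the treewidth.

3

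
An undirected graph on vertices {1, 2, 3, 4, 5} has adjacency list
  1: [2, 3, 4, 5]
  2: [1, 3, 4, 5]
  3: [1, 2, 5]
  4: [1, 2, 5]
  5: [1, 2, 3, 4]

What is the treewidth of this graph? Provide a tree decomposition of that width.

Each bag holds 4 vertices, so the decomposition has width 3, which upper-bounds the treewidth. For the lower bound, the 4 vertices {1, 2, 3, 5} are pairwise adjacent, and any tree decomposition puts a clique entirely inside one bag — forcing width ≥ 3. Hence tw(G) = 3 exactly.

Treewidth 3.
Bags: B1 = {1, 2, 3, 5}  B2 = {1, 2, 4, 5}
Tree: B1–B2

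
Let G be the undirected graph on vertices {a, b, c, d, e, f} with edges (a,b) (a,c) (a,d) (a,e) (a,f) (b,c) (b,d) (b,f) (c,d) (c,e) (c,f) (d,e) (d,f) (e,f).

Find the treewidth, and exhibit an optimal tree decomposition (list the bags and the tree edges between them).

Each bag holds 5 vertices, so the decomposition has width 4, which upper-bounds the treewidth. Conversely, {a, c, d, e, f} is a clique of size 5, and the vertices of any clique must share a bag in every tree decomposition; so some bag has ≥ 5 vertices and tw(G) ≥ 4. Therefore the treewidth is 4.

Treewidth 4.
Bags: B1 = {a, c, d, e, f}  B2 = {a, b, c, d, f}
Tree: B1–B2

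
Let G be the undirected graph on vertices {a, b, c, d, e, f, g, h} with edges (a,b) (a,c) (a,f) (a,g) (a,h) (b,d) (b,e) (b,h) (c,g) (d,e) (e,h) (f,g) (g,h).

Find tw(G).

2

A width-2 tree decomposition is:
Bags: B1 = {b, e, h}  B2 = {b, d, e}  B3 = {a, b, h}  B4 = {a, g, h}  B5 = {a, f, g}  B6 = {a, c, g}
Tree: B1–B2, B1–B3, B3–B4, B4–B5, B4–B6
Every bag has size at most 3, so the width is 3 − 1 = 2 and tw(G) ≤ 2. Conversely, {b, d, e} is a clique of size 3, and the vertices of any clique must share a bag in every tree decomposition; so some bag has ≥ 3 vertices and tw(G) ≥ 2. Combining the bounds, tw(G) = 2.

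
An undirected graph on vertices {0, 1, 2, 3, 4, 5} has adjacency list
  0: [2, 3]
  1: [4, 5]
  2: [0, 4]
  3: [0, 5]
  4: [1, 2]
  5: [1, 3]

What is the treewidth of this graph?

A width-2 tree decomposition is:
Bags: B1 = {0, 3, 5}  B2 = {0, 2, 5}  B3 = {2, 4, 5}  B4 = {1, 4, 5}
Tree: B1–B2, B2–B3, B3–B4
Each bag holds 3 vertices, so the decomposition has width 2, which upper-bounds the treewidth. The edges 5–3–0–2–4–1–5 form a cycle, so G is not a tree and its treewidth is at least 2. Combining the bounds, tw(G) = 2.

2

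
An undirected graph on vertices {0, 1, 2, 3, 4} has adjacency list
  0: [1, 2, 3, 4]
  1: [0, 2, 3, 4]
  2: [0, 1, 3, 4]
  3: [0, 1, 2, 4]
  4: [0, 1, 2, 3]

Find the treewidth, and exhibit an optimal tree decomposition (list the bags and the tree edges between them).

A single bag containing all 5 vertices is trivially a valid decomposition of width 4. For the lower bound, the 5 vertices {0, 1, 2, 3, 4} are pairwise adjacent, and any tree decomposition puts a clique entirely inside one bag — forcing width ≥ 4. The upper and lower bounds meet at 4, so that is the treewidth.

Treewidth 4.
One such decomposition:
Bags: B1 = {0, 1, 2, 3, 4}
Tree: (single bag)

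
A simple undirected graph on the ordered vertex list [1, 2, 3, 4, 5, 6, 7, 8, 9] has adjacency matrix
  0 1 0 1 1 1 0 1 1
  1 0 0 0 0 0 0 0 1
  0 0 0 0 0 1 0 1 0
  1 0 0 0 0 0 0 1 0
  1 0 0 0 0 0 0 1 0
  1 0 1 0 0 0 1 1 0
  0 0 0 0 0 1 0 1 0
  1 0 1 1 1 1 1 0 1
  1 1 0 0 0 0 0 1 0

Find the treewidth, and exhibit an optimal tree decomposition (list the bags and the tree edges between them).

Every bag has size at most 3, so the width is 3 − 1 = 2 and tw(G) ≤ 2. For the lower bound, the 3 vertices {1, 8, 9} are pairwise adjacent, and any tree decomposition puts a clique entirely inside one bag — forcing width ≥ 2. Combining the bounds, tw(G) = 2.

Treewidth 2.
One optimal decomposition is:
Bags: B1 = {1, 5, 8}  B2 = {1, 6, 8}  B3 = {6, 7, 8}  B4 = {1, 8, 9}  B5 = {3, 6, 8}  B6 = {1, 4, 8}  B7 = {1, 2, 9}
Tree: B1–B2, B2–B3, B2–B4, B3–B5, B1–B6, B4–B7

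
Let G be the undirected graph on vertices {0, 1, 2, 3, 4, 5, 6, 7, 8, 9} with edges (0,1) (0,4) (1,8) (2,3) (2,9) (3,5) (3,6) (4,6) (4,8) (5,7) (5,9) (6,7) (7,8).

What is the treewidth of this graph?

A width-2 tree decomposition is:
Bags: B1 = {2, 5, 9}  B2 = {2, 3, 5}  B3 = {3, 5, 7}  B4 = {3, 6, 7}  B5 = {6, 7, 8}  B6 = {4, 6, 8}  B7 = {1, 4, 8}  B8 = {0, 1, 4}
Tree: B1–B2, B2–B3, B3–B4, B4–B5, B5–B6, B6–B7, B7–B8
The largest bag has 3 vertices, giving width 2; this decomposition certifies tw(G) ≤ 2. For the lower bound, G contains the cycle 9–2–3–5–9, so G is not a forest; only forests have treewidth ≤ 1, hence tw(G) ≥ 2. Combining the bounds, tw(G) = 2.

2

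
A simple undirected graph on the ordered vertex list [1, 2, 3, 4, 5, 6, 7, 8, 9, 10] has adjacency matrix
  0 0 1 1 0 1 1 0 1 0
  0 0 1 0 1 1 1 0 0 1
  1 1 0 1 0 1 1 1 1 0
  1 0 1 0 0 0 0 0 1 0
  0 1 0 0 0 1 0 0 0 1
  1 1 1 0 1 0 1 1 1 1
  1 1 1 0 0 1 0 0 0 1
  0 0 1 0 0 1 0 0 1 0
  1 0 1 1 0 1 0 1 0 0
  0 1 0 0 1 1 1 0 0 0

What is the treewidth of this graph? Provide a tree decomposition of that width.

The largest bag has 4 vertices, giving width 3; this decomposition certifies tw(G) ≤ 3. Conversely, {1, 3, 4, 9} is a clique of size 4, and the vertices of any clique must share a bag in every tree decomposition; so some bag has ≥ 4 vertices and tw(G) ≥ 3. The upper and lower bounds meet at 3, so that is the treewidth.

Treewidth 3.
One optimal decomposition is:
Bags: B1 = {2, 6, 7, 10}  B2 = {2, 3, 6, 7}  B3 = {1, 3, 6, 7}  B4 = {1, 3, 6, 9}  B5 = {3, 6, 8, 9}  B6 = {2, 5, 6, 10}  B7 = {1, 3, 4, 9}
Tree: B1–B2, B2–B3, B3–B4, B4–B5, B1–B6, B4–B7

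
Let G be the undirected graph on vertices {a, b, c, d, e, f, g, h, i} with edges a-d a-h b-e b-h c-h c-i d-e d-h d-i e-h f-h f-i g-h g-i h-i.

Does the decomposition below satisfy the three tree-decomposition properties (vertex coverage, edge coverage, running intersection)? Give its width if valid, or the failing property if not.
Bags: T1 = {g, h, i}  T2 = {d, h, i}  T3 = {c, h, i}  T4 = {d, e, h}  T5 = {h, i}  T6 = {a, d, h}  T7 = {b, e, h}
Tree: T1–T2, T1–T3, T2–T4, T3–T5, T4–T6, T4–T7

A tree decomposition must satisfy three properties: every vertex lies in some bag; for every edge, both endpoints lie together in some bag; and for every vertex, the bags containing it form a connected subtree. Here vertex f appears in no bag, so the decomposition is invalid.

No — vertex f appears in no bag.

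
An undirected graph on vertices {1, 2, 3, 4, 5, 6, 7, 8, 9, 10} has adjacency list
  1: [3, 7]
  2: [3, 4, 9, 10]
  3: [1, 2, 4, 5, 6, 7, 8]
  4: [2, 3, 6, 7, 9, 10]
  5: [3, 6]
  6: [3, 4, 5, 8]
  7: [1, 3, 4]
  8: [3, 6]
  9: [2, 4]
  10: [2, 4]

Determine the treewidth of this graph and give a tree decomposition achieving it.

Treewidth 2.
Bags: B1 = {3, 6, 8}  B2 = {3, 4, 6}  B3 = {2, 3, 4}  B4 = {3, 5, 6}  B5 = {2, 4, 9}  B6 = {2, 4, 10}  B7 = {3, 4, 7}  B8 = {1, 3, 7}
Tree: B1–B2, B2–B3, B2–B4, B3–B5, B5–B6, B3–B7, B7–B8

Every bag has size at most 3, so the width is 3 − 1 = 2 and tw(G) ≤ 2. Conversely, {2, 4, 9} is a clique of size 3, and the vertices of any clique must share a bag in every tree decomposition; so some bag has ≥ 3 vertices and tw(G) ≥ 2. Hence tw(G) = 2 exactly.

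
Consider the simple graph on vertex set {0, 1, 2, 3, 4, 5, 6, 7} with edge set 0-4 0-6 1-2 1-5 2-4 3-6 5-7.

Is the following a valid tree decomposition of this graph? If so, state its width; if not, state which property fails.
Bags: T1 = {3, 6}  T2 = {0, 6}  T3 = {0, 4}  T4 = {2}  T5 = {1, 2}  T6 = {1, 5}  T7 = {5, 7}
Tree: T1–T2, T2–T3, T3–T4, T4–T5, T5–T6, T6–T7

No — edge (4,2) lies in no bag.

A tree decomposition must satisfy three properties: every vertex lies in some bag; for every edge, both endpoints lie together in some bag; and for every vertex, the bags containing it form a connected subtree. Here edge (4,2) lies in no bag, so the decomposition is invalid.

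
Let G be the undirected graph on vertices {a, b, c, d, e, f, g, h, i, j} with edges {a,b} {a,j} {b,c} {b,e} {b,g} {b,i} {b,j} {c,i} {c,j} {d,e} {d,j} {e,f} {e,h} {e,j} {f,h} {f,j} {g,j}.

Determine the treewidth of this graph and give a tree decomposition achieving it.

Every bag has size at most 3, so the width is 3 − 1 = 2 and tw(G) ≤ 2. On the other hand G contains the 3-clique {d, e, j}. A clique must lie in a single bag of any decomposition, so no decomposition can have width below 2. Combining the bounds, tw(G) = 2.

Treewidth 2.
One such decomposition:
Bags: B1 = {b, g, j}  B2 = {b, c, j}  B3 = {b, e, j}  B4 = {b, c, i}  B5 = {a, b, j}  B6 = {e, f, j}  B7 = {d, e, j}  B8 = {e, f, h}
Tree: B1–B2, B2–B3, B2–B4, B2–B5, B3–B6, B3–B7, B6–B8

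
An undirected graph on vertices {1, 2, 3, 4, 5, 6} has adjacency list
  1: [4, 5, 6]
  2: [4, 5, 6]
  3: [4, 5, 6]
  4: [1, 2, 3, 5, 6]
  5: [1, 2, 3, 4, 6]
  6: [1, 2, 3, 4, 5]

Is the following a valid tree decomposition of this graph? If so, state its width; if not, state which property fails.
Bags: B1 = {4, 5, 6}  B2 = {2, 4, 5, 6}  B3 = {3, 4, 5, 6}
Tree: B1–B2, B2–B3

A tree decomposition must satisfy three properties: every vertex lies in some bag; for every edge, both endpoints lie together in some bag; and for every vertex, the bags containing it form a connected subtree. Here vertex 1 appears in no bag, so the decomposition is invalid.

No — vertex 1 appears in no bag.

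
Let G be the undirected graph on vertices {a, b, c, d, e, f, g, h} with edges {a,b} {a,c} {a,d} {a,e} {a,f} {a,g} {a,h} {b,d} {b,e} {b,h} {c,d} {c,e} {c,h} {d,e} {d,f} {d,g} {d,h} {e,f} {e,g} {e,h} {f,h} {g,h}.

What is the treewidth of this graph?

A width-4 tree decomposition is:
Bags: B1 = {a, c, d, e, h}  B2 = {a, d, e, g, h}  B3 = {a, b, d, e, h}  B4 = {a, d, e, f, h}
Tree: B1–B2, B1–B3, B1–B4
Every bag has size at most 5, so the width is 5 − 1 = 4 and tw(G) ≤ 4. For the lower bound, the 5 vertices {a, d, e, g, h} are pairwise adjacent, and any tree decomposition puts a clique entirely inside one bag — forcing width ≥ 4. Combining the bounds, tw(G) = 4.

4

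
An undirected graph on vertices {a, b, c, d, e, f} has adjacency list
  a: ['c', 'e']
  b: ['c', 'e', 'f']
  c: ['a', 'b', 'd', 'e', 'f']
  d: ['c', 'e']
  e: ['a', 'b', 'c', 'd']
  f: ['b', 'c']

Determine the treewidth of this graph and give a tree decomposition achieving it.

Every bag has size at most 3, so the width is 3 − 1 = 2 and tw(G) ≤ 2. Conversely, {c, d, e} is a clique of size 3, and the vertices of any clique must share a bag in every tree decomposition; so some bag has ≥ 3 vertices and tw(G) ≥ 2. Combining the bounds, tw(G) = 2.

Treewidth 2.
Bags: B1 = {b, c, f}  B2 = {b, c, e}  B3 = {a, c, e}  B4 = {c, d, e}
Tree: B1–B2, B2–B3, B2–B4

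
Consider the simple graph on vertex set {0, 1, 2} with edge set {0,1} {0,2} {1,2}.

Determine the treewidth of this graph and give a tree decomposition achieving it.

Treewidth 2.
One optimal decomposition is:
Bags: B1 = {0, 1, 2}
Tree: (single bag)

A single bag containing all 3 vertices is trivially a valid decomposition of width 2. On the other hand G contains the 3-clique {0, 1, 2}. A clique must lie in a single bag of any decomposition, so no decomposition can have width below 2. Combining the bounds, tw(G) = 2.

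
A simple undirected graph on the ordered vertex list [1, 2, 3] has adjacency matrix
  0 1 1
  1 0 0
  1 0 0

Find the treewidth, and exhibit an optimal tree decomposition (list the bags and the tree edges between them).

Every bag has size at most 2, so the width is 2 − 1 = 1 and tw(G) ≤ 1. Any graph with an edge has treewidth ≥ 1, and G has the edge 2–1. The upper and lower bounds meet at 1, so that is the treewidth.

Treewidth 1.
One optimal decomposition is:
Bags: B1 = {1, 2}  B2 = {1, 3}
Tree: B1–B2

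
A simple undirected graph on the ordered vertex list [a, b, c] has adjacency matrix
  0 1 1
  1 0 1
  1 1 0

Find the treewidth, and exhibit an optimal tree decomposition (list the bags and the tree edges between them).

A single bag containing all 3 vertices is trivially a valid decomposition of width 2. On the other hand G contains the 3-clique {a, b, c}. A clique must lie in a single bag of any decomposition, so no decomposition can have width below 2. Hence tw(G) = 2 exactly.

Treewidth 2.
One optimal decomposition is:
Bags: B1 = {a, b, c}
Tree: (single bag)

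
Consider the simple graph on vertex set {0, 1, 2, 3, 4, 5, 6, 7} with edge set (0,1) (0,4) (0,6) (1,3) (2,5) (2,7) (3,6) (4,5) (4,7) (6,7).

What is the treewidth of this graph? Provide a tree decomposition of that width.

Treewidth 2.
One optimal decomposition is:
Bags: B1 = {0, 1, 3}  B2 = {0, 3, 6}  B3 = {0, 4, 6}  B4 = {4, 6, 7}  B5 = {4, 5, 7}  B6 = {2, 5, 7}
Tree: B1–B2, B2–B3, B3–B4, B4–B5, B5–B6

Every bag has size at most 3, so the width is 3 − 1 = 2 and tw(G) ≤ 2. Since 1–3–6–0–1 is a cycle in G, G is not acyclic. Forests are exactly the graphs of treewidth ≤ 1, so tw(G) ≥ 2. The upper and lower bounds meet at 2, so that is the treewidth.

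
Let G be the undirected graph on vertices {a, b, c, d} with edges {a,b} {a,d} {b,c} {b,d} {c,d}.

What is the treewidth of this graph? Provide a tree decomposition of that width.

Treewidth 2.
One optimal decomposition is:
Bags: B1 = {b, c, d}  B2 = {a, b, d}
Tree: B1–B2

Each bag holds 3 vertices, so the decomposition has width 2, which upper-bounds the treewidth. For the lower bound, the 3 vertices {b, c, d} are pairwise adjacent, and any tree decomposition puts a clique entirely inside one bag — forcing width ≥ 2. Combining the bounds, tw(G) = 2.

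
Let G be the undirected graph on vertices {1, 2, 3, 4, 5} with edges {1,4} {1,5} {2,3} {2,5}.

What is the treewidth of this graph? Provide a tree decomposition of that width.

Treewidth 1.
One optimal decomposition is:
Bags: B1 = {2, 5}  B2 = {1, 5}  B3 = {1, 4}  B4 = {2, 3}
Tree: B1–B2, B2–B3, B1–B4

Each bag holds 2 vertices, so the decomposition has width 1, which upper-bounds the treewidth. G has an edge, so its treewidth is at least 1. Hence tw(G) = 1 exactly.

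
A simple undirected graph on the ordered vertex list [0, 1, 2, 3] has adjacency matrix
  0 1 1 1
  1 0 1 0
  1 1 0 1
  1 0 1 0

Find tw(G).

A width-2 tree decomposition is:
Bags: B1 = {0, 2, 3}  B2 = {0, 1, 2}
Tree: B1–B2
Every bag has size at most 3, so the width is 3 − 1 = 2 and tw(G) ≤ 2. Conversely, {0, 1, 2} is a clique of size 3, and the vertices of any clique must share a bag in every tree decomposition; so some bag has ≥ 3 vertices and tw(G) ≥ 2. The upper and lower bounds meet at 2, so that is the treewidth.

2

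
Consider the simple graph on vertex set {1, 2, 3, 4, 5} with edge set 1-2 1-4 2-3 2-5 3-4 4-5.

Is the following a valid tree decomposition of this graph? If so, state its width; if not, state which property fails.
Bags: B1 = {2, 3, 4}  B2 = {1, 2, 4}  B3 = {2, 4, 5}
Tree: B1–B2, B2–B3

Yes; width 2.

Every vertex of G appears in some bag (union = {1, 2, 3, 4, 5}); every edge is covered by a bag; and for each vertex v the set of bags containing v is connected in the bag tree. The decomposition is therefore valid. The largest bag has 3 vertices, so the width is 2.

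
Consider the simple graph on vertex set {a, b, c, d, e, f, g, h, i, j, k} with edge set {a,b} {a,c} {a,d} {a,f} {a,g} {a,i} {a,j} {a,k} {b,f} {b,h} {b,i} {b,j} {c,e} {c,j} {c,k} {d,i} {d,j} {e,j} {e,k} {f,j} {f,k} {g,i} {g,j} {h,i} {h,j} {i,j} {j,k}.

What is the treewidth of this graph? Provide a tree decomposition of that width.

Each bag holds 4 vertices, so the decomposition has width 3, which upper-bounds the treewidth. For the lower bound, the 4 vertices {c, e, j, k} are pairwise adjacent, and any tree decomposition puts a clique entirely inside one bag — forcing width ≥ 3. Combining the bounds, tw(G) = 3.

Treewidth 3.
Bags: B1 = {b, h, i, j}  B2 = {a, b, i, j}  B3 = {a, g, i, j}  B4 = {a, b, f, j}  B5 = {a, f, j, k}  B6 = {a, c, j, k}  B7 = {a, d, i, j}  B8 = {c, e, j, k}
Tree: B1–B2, B2–B3, B2–B4, B4–B5, B5–B6, B3–B7, B6–B8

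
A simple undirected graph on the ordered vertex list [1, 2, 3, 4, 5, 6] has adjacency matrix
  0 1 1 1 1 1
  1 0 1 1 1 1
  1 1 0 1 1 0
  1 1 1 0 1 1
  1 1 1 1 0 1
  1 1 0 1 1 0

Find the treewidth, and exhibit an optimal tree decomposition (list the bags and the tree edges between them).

The largest bag has 5 vertices, giving width 4; this decomposition certifies tw(G) ≤ 4. Conversely, {1, 2, 3, 4, 5} is a clique of size 5, and the vertices of any clique must share a bag in every tree decomposition; so some bag has ≥ 5 vertices and tw(G) ≥ 4. Therefore the treewidth is 4.

Treewidth 4.
One such decomposition:
Bags: B1 = {1, 2, 4, 5, 6}  B2 = {1, 2, 3, 4, 5}
Tree: B1–B2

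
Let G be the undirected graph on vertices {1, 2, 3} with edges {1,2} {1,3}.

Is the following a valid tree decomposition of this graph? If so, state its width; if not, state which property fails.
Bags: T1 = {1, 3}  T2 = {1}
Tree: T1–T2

No — vertex 2 appears in no bag.

A tree decomposition must satisfy three properties: every vertex lies in some bag; for every edge, both endpoints lie together in some bag; and for every vertex, the bags containing it form a connected subtree. Here vertex 2 appears in no bag, so the decomposition is invalid.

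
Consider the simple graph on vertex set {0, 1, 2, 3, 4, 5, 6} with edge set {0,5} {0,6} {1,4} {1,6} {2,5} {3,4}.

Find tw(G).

A width-1 tree decomposition is:
Bags: B1 = {2, 5}  B2 = {0, 5}  B3 = {0, 6}  B4 = {1, 6}  B5 = {1, 4}  B6 = {3, 4}
Tree: B1–B2, B2–B3, B3–B4, B4–B5, B5–B6
Each bag holds 2 vertices, so the decomposition has width 1, which upper-bounds the treewidth. Since G has at least one edge (e.g. 2–5), it is not an edgeless graph, so tw(G) ≥ 1. Hence tw(G) = 1 exactly.

1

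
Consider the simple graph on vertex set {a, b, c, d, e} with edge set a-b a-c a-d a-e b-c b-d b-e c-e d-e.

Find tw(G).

3

A width-3 tree decomposition is:
Bags: B1 = {a, b, d, e}  B2 = {a, b, c, e}
Tree: B1–B2
Each bag holds 4 vertices, so the decomposition has width 3, which upper-bounds the treewidth. For the lower bound, the 4 vertices {a, b, d, e} are pairwise adjacent, and any tree decomposition puts a clique entirely inside one bag — forcing width ≥ 3. The upper and lower bounds meet at 3, so that is the treewidth.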